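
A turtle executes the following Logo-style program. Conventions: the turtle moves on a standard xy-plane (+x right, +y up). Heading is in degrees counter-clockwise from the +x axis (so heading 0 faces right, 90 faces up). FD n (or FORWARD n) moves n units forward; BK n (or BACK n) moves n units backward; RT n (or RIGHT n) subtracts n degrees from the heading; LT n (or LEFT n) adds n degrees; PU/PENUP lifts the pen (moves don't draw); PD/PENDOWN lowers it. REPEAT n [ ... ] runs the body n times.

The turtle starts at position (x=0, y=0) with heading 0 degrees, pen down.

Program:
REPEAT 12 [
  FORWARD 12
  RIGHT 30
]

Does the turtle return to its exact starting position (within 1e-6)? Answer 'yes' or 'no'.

Executing turtle program step by step:
Start: pos=(0,0), heading=0, pen down
REPEAT 12 [
  -- iteration 1/12 --
  FD 12: (0,0) -> (12,0) [heading=0, draw]
  RT 30: heading 0 -> 330
  -- iteration 2/12 --
  FD 12: (12,0) -> (22.392,-6) [heading=330, draw]
  RT 30: heading 330 -> 300
  -- iteration 3/12 --
  FD 12: (22.392,-6) -> (28.392,-16.392) [heading=300, draw]
  RT 30: heading 300 -> 270
  -- iteration 4/12 --
  FD 12: (28.392,-16.392) -> (28.392,-28.392) [heading=270, draw]
  RT 30: heading 270 -> 240
  -- iteration 5/12 --
  FD 12: (28.392,-28.392) -> (22.392,-38.785) [heading=240, draw]
  RT 30: heading 240 -> 210
  -- iteration 6/12 --
  FD 12: (22.392,-38.785) -> (12,-44.785) [heading=210, draw]
  RT 30: heading 210 -> 180
  -- iteration 7/12 --
  FD 12: (12,-44.785) -> (0,-44.785) [heading=180, draw]
  RT 30: heading 180 -> 150
  -- iteration 8/12 --
  FD 12: (0,-44.785) -> (-10.392,-38.785) [heading=150, draw]
  RT 30: heading 150 -> 120
  -- iteration 9/12 --
  FD 12: (-10.392,-38.785) -> (-16.392,-28.392) [heading=120, draw]
  RT 30: heading 120 -> 90
  -- iteration 10/12 --
  FD 12: (-16.392,-28.392) -> (-16.392,-16.392) [heading=90, draw]
  RT 30: heading 90 -> 60
  -- iteration 11/12 --
  FD 12: (-16.392,-16.392) -> (-10.392,-6) [heading=60, draw]
  RT 30: heading 60 -> 30
  -- iteration 12/12 --
  FD 12: (-10.392,-6) -> (0,0) [heading=30, draw]
  RT 30: heading 30 -> 0
]
Final: pos=(0,0), heading=0, 12 segment(s) drawn

Start position: (0, 0)
Final position: (0, 0)
Distance = 0; < 1e-6 -> CLOSED

Answer: yes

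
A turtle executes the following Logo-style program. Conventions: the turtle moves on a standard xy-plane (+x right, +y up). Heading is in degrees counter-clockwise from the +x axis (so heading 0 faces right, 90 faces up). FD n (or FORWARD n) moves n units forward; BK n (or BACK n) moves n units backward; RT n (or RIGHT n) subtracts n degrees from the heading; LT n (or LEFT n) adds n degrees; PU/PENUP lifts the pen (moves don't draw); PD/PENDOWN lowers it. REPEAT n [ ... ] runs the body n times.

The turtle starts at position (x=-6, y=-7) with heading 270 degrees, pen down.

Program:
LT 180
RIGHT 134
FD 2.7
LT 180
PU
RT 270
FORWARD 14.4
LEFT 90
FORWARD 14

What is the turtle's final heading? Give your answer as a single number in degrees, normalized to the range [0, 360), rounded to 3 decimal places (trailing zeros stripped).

Executing turtle program step by step:
Start: pos=(-6,-7), heading=270, pen down
LT 180: heading 270 -> 90
RT 134: heading 90 -> 316
FD 2.7: (-6,-7) -> (-4.058,-8.876) [heading=316, draw]
LT 180: heading 316 -> 136
PU: pen up
RT 270: heading 136 -> 226
FD 14.4: (-4.058,-8.876) -> (-14.061,-19.234) [heading=226, move]
LT 90: heading 226 -> 316
FD 14: (-14.061,-19.234) -> (-3.99,-28.959) [heading=316, move]
Final: pos=(-3.99,-28.959), heading=316, 1 segment(s) drawn

Answer: 316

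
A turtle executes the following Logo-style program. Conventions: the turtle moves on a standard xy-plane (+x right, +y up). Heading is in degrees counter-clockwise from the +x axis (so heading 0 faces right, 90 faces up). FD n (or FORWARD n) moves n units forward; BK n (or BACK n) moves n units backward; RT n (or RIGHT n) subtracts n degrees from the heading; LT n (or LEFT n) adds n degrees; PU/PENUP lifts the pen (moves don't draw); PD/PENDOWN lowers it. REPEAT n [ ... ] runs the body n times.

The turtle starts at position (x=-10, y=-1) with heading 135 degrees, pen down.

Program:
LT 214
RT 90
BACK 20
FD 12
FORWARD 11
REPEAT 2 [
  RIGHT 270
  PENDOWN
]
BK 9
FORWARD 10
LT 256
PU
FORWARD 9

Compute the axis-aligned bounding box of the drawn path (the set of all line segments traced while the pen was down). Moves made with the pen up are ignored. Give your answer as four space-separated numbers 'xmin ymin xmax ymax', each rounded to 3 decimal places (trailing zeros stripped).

Answer: -12.29 -12.78 -6.184 18.633

Derivation:
Executing turtle program step by step:
Start: pos=(-10,-1), heading=135, pen down
LT 214: heading 135 -> 349
RT 90: heading 349 -> 259
BK 20: (-10,-1) -> (-6.184,18.633) [heading=259, draw]
FD 12: (-6.184,18.633) -> (-8.474,6.853) [heading=259, draw]
FD 11: (-8.474,6.853) -> (-10.572,-3.945) [heading=259, draw]
REPEAT 2 [
  -- iteration 1/2 --
  RT 270: heading 259 -> 349
  PD: pen down
  -- iteration 2/2 --
  RT 270: heading 349 -> 79
  PD: pen down
]
BK 9: (-10.572,-3.945) -> (-12.29,-12.78) [heading=79, draw]
FD 10: (-12.29,-12.78) -> (-10.382,-2.963) [heading=79, draw]
LT 256: heading 79 -> 335
PU: pen up
FD 9: (-10.382,-2.963) -> (-2.225,-6.767) [heading=335, move]
Final: pos=(-2.225,-6.767), heading=335, 5 segment(s) drawn

Segment endpoints: x in {-12.29, -10.572, -10.382, -10, -8.474, -6.184}, y in {-12.78, -3.945, -2.963, -1, 6.853, 18.633}
xmin=-12.29, ymin=-12.78, xmax=-6.184, ymax=18.633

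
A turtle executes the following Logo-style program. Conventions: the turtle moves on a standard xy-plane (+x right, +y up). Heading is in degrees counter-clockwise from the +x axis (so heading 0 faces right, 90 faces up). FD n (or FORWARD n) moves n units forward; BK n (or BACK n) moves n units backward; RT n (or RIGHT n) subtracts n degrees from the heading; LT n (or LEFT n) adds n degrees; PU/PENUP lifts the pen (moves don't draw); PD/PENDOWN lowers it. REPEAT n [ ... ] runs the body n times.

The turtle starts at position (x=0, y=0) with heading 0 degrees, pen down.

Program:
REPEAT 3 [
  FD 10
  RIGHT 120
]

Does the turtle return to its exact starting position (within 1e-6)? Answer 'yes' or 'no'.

Answer: yes

Derivation:
Executing turtle program step by step:
Start: pos=(0,0), heading=0, pen down
REPEAT 3 [
  -- iteration 1/3 --
  FD 10: (0,0) -> (10,0) [heading=0, draw]
  RT 120: heading 0 -> 240
  -- iteration 2/3 --
  FD 10: (10,0) -> (5,-8.66) [heading=240, draw]
  RT 120: heading 240 -> 120
  -- iteration 3/3 --
  FD 10: (5,-8.66) -> (0,0) [heading=120, draw]
  RT 120: heading 120 -> 0
]
Final: pos=(0,0), heading=0, 3 segment(s) drawn

Start position: (0, 0)
Final position: (0, 0)
Distance = 0; < 1e-6 -> CLOSED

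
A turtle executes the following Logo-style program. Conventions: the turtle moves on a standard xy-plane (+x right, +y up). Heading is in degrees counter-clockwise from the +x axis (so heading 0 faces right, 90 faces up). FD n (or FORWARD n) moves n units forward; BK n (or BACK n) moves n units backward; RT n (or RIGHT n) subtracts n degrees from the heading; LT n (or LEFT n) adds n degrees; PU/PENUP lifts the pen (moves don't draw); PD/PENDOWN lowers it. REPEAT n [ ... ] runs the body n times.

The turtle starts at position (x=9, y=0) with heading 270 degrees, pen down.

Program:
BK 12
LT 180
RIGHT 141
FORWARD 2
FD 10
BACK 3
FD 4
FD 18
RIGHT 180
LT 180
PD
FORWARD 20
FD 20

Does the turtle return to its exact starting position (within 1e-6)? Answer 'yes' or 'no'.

Executing turtle program step by step:
Start: pos=(9,0), heading=270, pen down
BK 12: (9,0) -> (9,12) [heading=270, draw]
LT 180: heading 270 -> 90
RT 141: heading 90 -> 309
FD 2: (9,12) -> (10.259,10.446) [heading=309, draw]
FD 10: (10.259,10.446) -> (16.552,2.674) [heading=309, draw]
BK 3: (16.552,2.674) -> (14.664,5.006) [heading=309, draw]
FD 4: (14.664,5.006) -> (17.181,1.897) [heading=309, draw]
FD 18: (17.181,1.897) -> (28.509,-12.092) [heading=309, draw]
RT 180: heading 309 -> 129
LT 180: heading 129 -> 309
PD: pen down
FD 20: (28.509,-12.092) -> (41.095,-27.634) [heading=309, draw]
FD 20: (41.095,-27.634) -> (53.682,-43.177) [heading=309, draw]
Final: pos=(53.682,-43.177), heading=309, 8 segment(s) drawn

Start position: (9, 0)
Final position: (53.682, -43.177)
Distance = 62.135; >= 1e-6 -> NOT closed

Answer: no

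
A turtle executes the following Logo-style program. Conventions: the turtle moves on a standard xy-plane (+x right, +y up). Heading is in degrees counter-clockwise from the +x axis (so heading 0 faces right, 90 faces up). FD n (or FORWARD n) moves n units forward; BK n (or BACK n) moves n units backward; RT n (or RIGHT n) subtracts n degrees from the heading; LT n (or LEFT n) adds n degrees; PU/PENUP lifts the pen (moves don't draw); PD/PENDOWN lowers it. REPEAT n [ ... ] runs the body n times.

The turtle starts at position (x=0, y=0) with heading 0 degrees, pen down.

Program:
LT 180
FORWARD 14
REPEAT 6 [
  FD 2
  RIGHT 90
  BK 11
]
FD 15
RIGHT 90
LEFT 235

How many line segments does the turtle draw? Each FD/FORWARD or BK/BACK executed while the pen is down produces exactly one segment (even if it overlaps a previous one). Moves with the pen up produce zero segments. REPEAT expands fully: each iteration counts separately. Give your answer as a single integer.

Executing turtle program step by step:
Start: pos=(0,0), heading=0, pen down
LT 180: heading 0 -> 180
FD 14: (0,0) -> (-14,0) [heading=180, draw]
REPEAT 6 [
  -- iteration 1/6 --
  FD 2: (-14,0) -> (-16,0) [heading=180, draw]
  RT 90: heading 180 -> 90
  BK 11: (-16,0) -> (-16,-11) [heading=90, draw]
  -- iteration 2/6 --
  FD 2: (-16,-11) -> (-16,-9) [heading=90, draw]
  RT 90: heading 90 -> 0
  BK 11: (-16,-9) -> (-27,-9) [heading=0, draw]
  -- iteration 3/6 --
  FD 2: (-27,-9) -> (-25,-9) [heading=0, draw]
  RT 90: heading 0 -> 270
  BK 11: (-25,-9) -> (-25,2) [heading=270, draw]
  -- iteration 4/6 --
  FD 2: (-25,2) -> (-25,0) [heading=270, draw]
  RT 90: heading 270 -> 180
  BK 11: (-25,0) -> (-14,0) [heading=180, draw]
  -- iteration 5/6 --
  FD 2: (-14,0) -> (-16,0) [heading=180, draw]
  RT 90: heading 180 -> 90
  BK 11: (-16,0) -> (-16,-11) [heading=90, draw]
  -- iteration 6/6 --
  FD 2: (-16,-11) -> (-16,-9) [heading=90, draw]
  RT 90: heading 90 -> 0
  BK 11: (-16,-9) -> (-27,-9) [heading=0, draw]
]
FD 15: (-27,-9) -> (-12,-9) [heading=0, draw]
RT 90: heading 0 -> 270
LT 235: heading 270 -> 145
Final: pos=(-12,-9), heading=145, 14 segment(s) drawn
Segments drawn: 14

Answer: 14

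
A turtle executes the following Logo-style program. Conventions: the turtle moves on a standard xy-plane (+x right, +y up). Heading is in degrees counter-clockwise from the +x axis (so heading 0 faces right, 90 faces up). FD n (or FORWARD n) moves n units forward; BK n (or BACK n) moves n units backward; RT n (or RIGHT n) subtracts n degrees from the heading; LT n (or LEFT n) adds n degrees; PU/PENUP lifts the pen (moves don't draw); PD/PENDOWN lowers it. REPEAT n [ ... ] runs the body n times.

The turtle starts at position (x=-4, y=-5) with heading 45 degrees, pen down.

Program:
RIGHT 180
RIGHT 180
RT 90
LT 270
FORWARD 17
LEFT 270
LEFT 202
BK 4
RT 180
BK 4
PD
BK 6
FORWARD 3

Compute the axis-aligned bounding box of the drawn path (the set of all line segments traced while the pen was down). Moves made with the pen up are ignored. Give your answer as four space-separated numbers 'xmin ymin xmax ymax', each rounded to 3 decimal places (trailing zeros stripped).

Executing turtle program step by step:
Start: pos=(-4,-5), heading=45, pen down
RT 180: heading 45 -> 225
RT 180: heading 225 -> 45
RT 90: heading 45 -> 315
LT 270: heading 315 -> 225
FD 17: (-4,-5) -> (-16.021,-17.021) [heading=225, draw]
LT 270: heading 225 -> 135
LT 202: heading 135 -> 337
BK 4: (-16.021,-17.021) -> (-19.703,-15.458) [heading=337, draw]
RT 180: heading 337 -> 157
BK 4: (-19.703,-15.458) -> (-16.021,-17.021) [heading=157, draw]
PD: pen down
BK 6: (-16.021,-17.021) -> (-10.498,-19.365) [heading=157, draw]
FD 3: (-10.498,-19.365) -> (-13.259,-18.193) [heading=157, draw]
Final: pos=(-13.259,-18.193), heading=157, 5 segment(s) drawn

Segment endpoints: x in {-19.703, -16.021, -13.259, -10.498, -4}, y in {-19.365, -18.193, -17.021, -15.458, -5}
xmin=-19.703, ymin=-19.365, xmax=-4, ymax=-5

Answer: -19.703 -19.365 -4 -5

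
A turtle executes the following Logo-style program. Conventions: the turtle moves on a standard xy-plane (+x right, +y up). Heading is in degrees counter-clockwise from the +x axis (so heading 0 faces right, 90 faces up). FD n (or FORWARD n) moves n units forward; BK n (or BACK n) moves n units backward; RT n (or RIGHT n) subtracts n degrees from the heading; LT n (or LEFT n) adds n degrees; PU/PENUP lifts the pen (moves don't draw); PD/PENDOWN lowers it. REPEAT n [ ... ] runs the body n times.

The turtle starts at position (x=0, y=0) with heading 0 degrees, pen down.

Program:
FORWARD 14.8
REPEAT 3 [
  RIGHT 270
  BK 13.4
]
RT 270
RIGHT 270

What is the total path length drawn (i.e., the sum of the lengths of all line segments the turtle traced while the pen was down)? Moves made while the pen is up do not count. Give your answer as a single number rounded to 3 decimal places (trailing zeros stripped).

Answer: 55

Derivation:
Executing turtle program step by step:
Start: pos=(0,0), heading=0, pen down
FD 14.8: (0,0) -> (14.8,0) [heading=0, draw]
REPEAT 3 [
  -- iteration 1/3 --
  RT 270: heading 0 -> 90
  BK 13.4: (14.8,0) -> (14.8,-13.4) [heading=90, draw]
  -- iteration 2/3 --
  RT 270: heading 90 -> 180
  BK 13.4: (14.8,-13.4) -> (28.2,-13.4) [heading=180, draw]
  -- iteration 3/3 --
  RT 270: heading 180 -> 270
  BK 13.4: (28.2,-13.4) -> (28.2,0) [heading=270, draw]
]
RT 270: heading 270 -> 0
RT 270: heading 0 -> 90
Final: pos=(28.2,0), heading=90, 4 segment(s) drawn

Segment lengths:
  seg 1: (0,0) -> (14.8,0), length = 14.8
  seg 2: (14.8,0) -> (14.8,-13.4), length = 13.4
  seg 3: (14.8,-13.4) -> (28.2,-13.4), length = 13.4
  seg 4: (28.2,-13.4) -> (28.2,0), length = 13.4
Total = 55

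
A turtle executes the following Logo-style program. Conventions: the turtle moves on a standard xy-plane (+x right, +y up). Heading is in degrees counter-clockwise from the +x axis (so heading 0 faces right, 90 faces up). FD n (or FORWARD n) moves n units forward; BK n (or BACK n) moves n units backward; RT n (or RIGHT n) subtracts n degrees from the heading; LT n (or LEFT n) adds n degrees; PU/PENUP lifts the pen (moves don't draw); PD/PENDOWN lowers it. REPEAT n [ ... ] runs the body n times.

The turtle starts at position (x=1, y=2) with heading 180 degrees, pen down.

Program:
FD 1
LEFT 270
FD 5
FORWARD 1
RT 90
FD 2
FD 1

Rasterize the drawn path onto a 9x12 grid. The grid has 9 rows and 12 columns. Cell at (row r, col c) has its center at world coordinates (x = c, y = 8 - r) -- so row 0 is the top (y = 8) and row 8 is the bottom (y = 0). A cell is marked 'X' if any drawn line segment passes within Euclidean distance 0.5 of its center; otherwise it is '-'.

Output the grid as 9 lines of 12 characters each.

Segment 0: (1,2) -> (0,2)
Segment 1: (0,2) -> (0,7)
Segment 2: (0,7) -> (0,8)
Segment 3: (0,8) -> (2,8)
Segment 4: (2,8) -> (3,8)

Answer: XXXX--------
X-----------
X-----------
X-----------
X-----------
X-----------
XX----------
------------
------------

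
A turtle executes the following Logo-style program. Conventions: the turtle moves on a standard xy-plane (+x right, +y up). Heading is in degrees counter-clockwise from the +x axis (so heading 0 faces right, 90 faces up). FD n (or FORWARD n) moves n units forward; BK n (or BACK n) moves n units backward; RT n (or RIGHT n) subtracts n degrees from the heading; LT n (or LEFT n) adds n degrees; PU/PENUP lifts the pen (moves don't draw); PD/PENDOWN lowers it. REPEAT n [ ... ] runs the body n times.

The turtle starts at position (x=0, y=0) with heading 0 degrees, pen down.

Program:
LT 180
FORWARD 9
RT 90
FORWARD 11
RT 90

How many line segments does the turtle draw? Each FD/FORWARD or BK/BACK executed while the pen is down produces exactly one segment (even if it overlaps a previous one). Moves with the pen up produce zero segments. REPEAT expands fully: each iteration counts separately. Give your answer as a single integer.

Answer: 2

Derivation:
Executing turtle program step by step:
Start: pos=(0,0), heading=0, pen down
LT 180: heading 0 -> 180
FD 9: (0,0) -> (-9,0) [heading=180, draw]
RT 90: heading 180 -> 90
FD 11: (-9,0) -> (-9,11) [heading=90, draw]
RT 90: heading 90 -> 0
Final: pos=(-9,11), heading=0, 2 segment(s) drawn
Segments drawn: 2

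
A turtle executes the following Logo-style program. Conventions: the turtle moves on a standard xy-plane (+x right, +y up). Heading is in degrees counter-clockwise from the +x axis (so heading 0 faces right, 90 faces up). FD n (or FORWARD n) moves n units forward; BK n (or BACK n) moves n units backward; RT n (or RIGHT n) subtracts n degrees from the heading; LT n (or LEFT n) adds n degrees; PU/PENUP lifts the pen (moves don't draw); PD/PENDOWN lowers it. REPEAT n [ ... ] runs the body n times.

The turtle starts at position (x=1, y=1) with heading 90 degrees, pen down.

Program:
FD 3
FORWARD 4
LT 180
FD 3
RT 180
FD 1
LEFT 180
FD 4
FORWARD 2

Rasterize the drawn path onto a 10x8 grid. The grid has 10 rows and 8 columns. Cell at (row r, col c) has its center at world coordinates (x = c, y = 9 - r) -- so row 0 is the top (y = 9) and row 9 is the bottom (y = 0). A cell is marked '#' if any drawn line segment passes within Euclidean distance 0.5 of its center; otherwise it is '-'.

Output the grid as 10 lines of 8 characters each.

Answer: --------
-#------
-#------
-#------
-#------
-#------
-#------
-#------
-#------
-#------

Derivation:
Segment 0: (1,1) -> (1,4)
Segment 1: (1,4) -> (1,8)
Segment 2: (1,8) -> (1,5)
Segment 3: (1,5) -> (1,6)
Segment 4: (1,6) -> (1,2)
Segment 5: (1,2) -> (1,0)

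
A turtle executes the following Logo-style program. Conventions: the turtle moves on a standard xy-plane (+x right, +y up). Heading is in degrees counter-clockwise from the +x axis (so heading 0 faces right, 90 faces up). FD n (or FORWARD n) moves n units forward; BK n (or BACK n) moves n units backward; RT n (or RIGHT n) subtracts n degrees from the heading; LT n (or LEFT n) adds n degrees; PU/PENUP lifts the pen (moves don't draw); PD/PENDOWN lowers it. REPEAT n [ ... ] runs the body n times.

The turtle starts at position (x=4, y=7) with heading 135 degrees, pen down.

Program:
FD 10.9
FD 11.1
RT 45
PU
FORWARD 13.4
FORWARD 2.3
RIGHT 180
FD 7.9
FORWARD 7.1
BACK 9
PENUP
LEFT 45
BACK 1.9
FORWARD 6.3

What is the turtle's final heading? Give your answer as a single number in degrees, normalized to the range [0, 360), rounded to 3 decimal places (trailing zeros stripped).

Answer: 315

Derivation:
Executing turtle program step by step:
Start: pos=(4,7), heading=135, pen down
FD 10.9: (4,7) -> (-3.707,14.707) [heading=135, draw]
FD 11.1: (-3.707,14.707) -> (-11.556,22.556) [heading=135, draw]
RT 45: heading 135 -> 90
PU: pen up
FD 13.4: (-11.556,22.556) -> (-11.556,35.956) [heading=90, move]
FD 2.3: (-11.556,35.956) -> (-11.556,38.256) [heading=90, move]
RT 180: heading 90 -> 270
FD 7.9: (-11.556,38.256) -> (-11.556,30.356) [heading=270, move]
FD 7.1: (-11.556,30.356) -> (-11.556,23.256) [heading=270, move]
BK 9: (-11.556,23.256) -> (-11.556,32.256) [heading=270, move]
PU: pen up
LT 45: heading 270 -> 315
BK 1.9: (-11.556,32.256) -> (-12.9,33.6) [heading=315, move]
FD 6.3: (-12.9,33.6) -> (-8.445,29.145) [heading=315, move]
Final: pos=(-8.445,29.145), heading=315, 2 segment(s) drawn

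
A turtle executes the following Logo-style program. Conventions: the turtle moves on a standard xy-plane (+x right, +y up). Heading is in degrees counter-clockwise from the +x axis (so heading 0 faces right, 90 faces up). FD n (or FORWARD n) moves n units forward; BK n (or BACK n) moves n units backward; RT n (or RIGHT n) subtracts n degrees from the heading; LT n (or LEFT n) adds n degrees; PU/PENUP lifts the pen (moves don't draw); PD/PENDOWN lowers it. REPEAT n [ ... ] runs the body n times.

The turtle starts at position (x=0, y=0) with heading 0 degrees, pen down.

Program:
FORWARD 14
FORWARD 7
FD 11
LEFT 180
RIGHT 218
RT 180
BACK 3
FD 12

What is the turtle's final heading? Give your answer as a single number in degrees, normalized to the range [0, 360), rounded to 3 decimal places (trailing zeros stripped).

Answer: 142

Derivation:
Executing turtle program step by step:
Start: pos=(0,0), heading=0, pen down
FD 14: (0,0) -> (14,0) [heading=0, draw]
FD 7: (14,0) -> (21,0) [heading=0, draw]
FD 11: (21,0) -> (32,0) [heading=0, draw]
LT 180: heading 0 -> 180
RT 218: heading 180 -> 322
RT 180: heading 322 -> 142
BK 3: (32,0) -> (34.364,-1.847) [heading=142, draw]
FD 12: (34.364,-1.847) -> (24.908,5.541) [heading=142, draw]
Final: pos=(24.908,5.541), heading=142, 5 segment(s) drawn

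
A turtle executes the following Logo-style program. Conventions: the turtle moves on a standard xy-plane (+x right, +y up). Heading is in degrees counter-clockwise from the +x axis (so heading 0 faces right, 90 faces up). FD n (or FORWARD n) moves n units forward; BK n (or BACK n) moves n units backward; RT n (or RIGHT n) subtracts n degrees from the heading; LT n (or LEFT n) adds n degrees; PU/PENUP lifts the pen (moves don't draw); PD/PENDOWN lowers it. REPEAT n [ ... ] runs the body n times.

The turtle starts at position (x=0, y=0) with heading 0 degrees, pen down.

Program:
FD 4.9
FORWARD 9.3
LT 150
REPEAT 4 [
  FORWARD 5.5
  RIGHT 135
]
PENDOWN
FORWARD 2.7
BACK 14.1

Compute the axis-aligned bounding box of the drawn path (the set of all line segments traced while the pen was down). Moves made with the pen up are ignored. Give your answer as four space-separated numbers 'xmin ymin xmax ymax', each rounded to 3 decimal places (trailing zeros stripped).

Answer: 0 -0.59 14.749 10.423

Derivation:
Executing turtle program step by step:
Start: pos=(0,0), heading=0, pen down
FD 4.9: (0,0) -> (4.9,0) [heading=0, draw]
FD 9.3: (4.9,0) -> (14.2,0) [heading=0, draw]
LT 150: heading 0 -> 150
REPEAT 4 [
  -- iteration 1/4 --
  FD 5.5: (14.2,0) -> (9.437,2.75) [heading=150, draw]
  RT 135: heading 150 -> 15
  -- iteration 2/4 --
  FD 5.5: (9.437,2.75) -> (14.749,4.174) [heading=15, draw]
  RT 135: heading 15 -> 240
  -- iteration 3/4 --
  FD 5.5: (14.749,4.174) -> (11.999,-0.59) [heading=240, draw]
  RT 135: heading 240 -> 105
  -- iteration 4/4 --
  FD 5.5: (11.999,-0.59) -> (10.576,4.723) [heading=105, draw]
  RT 135: heading 105 -> 330
]
PD: pen down
FD 2.7: (10.576,4.723) -> (12.914,3.373) [heading=330, draw]
BK 14.1: (12.914,3.373) -> (0.703,10.423) [heading=330, draw]
Final: pos=(0.703,10.423), heading=330, 8 segment(s) drawn

Segment endpoints: x in {0, 0.703, 4.9, 9.437, 10.576, 11.999, 12.914, 14.2, 14.749}, y in {-0.59, 0, 2.75, 3.373, 4.174, 4.723, 10.423}
xmin=0, ymin=-0.59, xmax=14.749, ymax=10.423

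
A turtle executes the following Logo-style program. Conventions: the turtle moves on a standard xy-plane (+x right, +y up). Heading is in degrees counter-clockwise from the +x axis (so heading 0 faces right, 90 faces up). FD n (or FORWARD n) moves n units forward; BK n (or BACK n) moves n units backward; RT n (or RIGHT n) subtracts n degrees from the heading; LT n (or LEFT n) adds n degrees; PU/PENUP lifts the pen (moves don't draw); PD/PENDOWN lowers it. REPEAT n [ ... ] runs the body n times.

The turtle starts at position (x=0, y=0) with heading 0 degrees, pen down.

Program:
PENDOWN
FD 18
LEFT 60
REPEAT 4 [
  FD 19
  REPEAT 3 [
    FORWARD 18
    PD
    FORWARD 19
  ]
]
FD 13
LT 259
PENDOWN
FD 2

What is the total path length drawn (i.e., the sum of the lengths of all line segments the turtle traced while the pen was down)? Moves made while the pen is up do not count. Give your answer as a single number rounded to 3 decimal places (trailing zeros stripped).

Answer: 553

Derivation:
Executing turtle program step by step:
Start: pos=(0,0), heading=0, pen down
PD: pen down
FD 18: (0,0) -> (18,0) [heading=0, draw]
LT 60: heading 0 -> 60
REPEAT 4 [
  -- iteration 1/4 --
  FD 19: (18,0) -> (27.5,16.454) [heading=60, draw]
  REPEAT 3 [
    -- iteration 1/3 --
    FD 18: (27.5,16.454) -> (36.5,32.043) [heading=60, draw]
    PD: pen down
    FD 19: (36.5,32.043) -> (46,48.497) [heading=60, draw]
    -- iteration 2/3 --
    FD 18: (46,48.497) -> (55,64.086) [heading=60, draw]
    PD: pen down
    FD 19: (55,64.086) -> (64.5,80.54) [heading=60, draw]
    -- iteration 3/3 --
    FD 18: (64.5,80.54) -> (73.5,96.129) [heading=60, draw]
    PD: pen down
    FD 19: (73.5,96.129) -> (83,112.583) [heading=60, draw]
  ]
  -- iteration 2/4 --
  FD 19: (83,112.583) -> (92.5,129.038) [heading=60, draw]
  REPEAT 3 [
    -- iteration 1/3 --
    FD 18: (92.5,129.038) -> (101.5,144.626) [heading=60, draw]
    PD: pen down
    FD 19: (101.5,144.626) -> (111,161.081) [heading=60, draw]
    -- iteration 2/3 --
    FD 18: (111,161.081) -> (120,176.669) [heading=60, draw]
    PD: pen down
    FD 19: (120,176.669) -> (129.5,193.124) [heading=60, draw]
    -- iteration 3/3 --
    FD 18: (129.5,193.124) -> (138.5,208.712) [heading=60, draw]
    PD: pen down
    FD 19: (138.5,208.712) -> (148,225.167) [heading=60, draw]
  ]
  -- iteration 3/4 --
  FD 19: (148,225.167) -> (157.5,241.621) [heading=60, draw]
  REPEAT 3 [
    -- iteration 1/3 --
    FD 18: (157.5,241.621) -> (166.5,257.21) [heading=60, draw]
    PD: pen down
    FD 19: (166.5,257.21) -> (176,273.664) [heading=60, draw]
    -- iteration 2/3 --
    FD 18: (176,273.664) -> (185,289.252) [heading=60, draw]
    PD: pen down
    FD 19: (185,289.252) -> (194.5,305.707) [heading=60, draw]
    -- iteration 3/3 --
    FD 18: (194.5,305.707) -> (203.5,321.295) [heading=60, draw]
    PD: pen down
    FD 19: (203.5,321.295) -> (213,337.75) [heading=60, draw]
  ]
  -- iteration 4/4 --
  FD 19: (213,337.75) -> (222.5,354.204) [heading=60, draw]
  REPEAT 3 [
    -- iteration 1/3 --
    FD 18: (222.5,354.204) -> (231.5,369.793) [heading=60, draw]
    PD: pen down
    FD 19: (231.5,369.793) -> (241,386.247) [heading=60, draw]
    -- iteration 2/3 --
    FD 18: (241,386.247) -> (250,401.836) [heading=60, draw]
    PD: pen down
    FD 19: (250,401.836) -> (259.5,418.29) [heading=60, draw]
    -- iteration 3/3 --
    FD 18: (259.5,418.29) -> (268.5,433.879) [heading=60, draw]
    PD: pen down
    FD 19: (268.5,433.879) -> (278,450.333) [heading=60, draw]
  ]
]
FD 13: (278,450.333) -> (284.5,461.592) [heading=60, draw]
LT 259: heading 60 -> 319
PD: pen down
FD 2: (284.5,461.592) -> (286.009,460.279) [heading=319, draw]
Final: pos=(286.009,460.279), heading=319, 31 segment(s) drawn

Segment lengths:
  seg 1: (0,0) -> (18,0), length = 18
  seg 2: (18,0) -> (27.5,16.454), length = 19
  seg 3: (27.5,16.454) -> (36.5,32.043), length = 18
  seg 4: (36.5,32.043) -> (46,48.497), length = 19
  seg 5: (46,48.497) -> (55,64.086), length = 18
  seg 6: (55,64.086) -> (64.5,80.54), length = 19
  seg 7: (64.5,80.54) -> (73.5,96.129), length = 18
  seg 8: (73.5,96.129) -> (83,112.583), length = 19
  seg 9: (83,112.583) -> (92.5,129.038), length = 19
  seg 10: (92.5,129.038) -> (101.5,144.626), length = 18
  seg 11: (101.5,144.626) -> (111,161.081), length = 19
  seg 12: (111,161.081) -> (120,176.669), length = 18
  seg 13: (120,176.669) -> (129.5,193.124), length = 19
  seg 14: (129.5,193.124) -> (138.5,208.712), length = 18
  seg 15: (138.5,208.712) -> (148,225.167), length = 19
  seg 16: (148,225.167) -> (157.5,241.621), length = 19
  seg 17: (157.5,241.621) -> (166.5,257.21), length = 18
  seg 18: (166.5,257.21) -> (176,273.664), length = 19
  seg 19: (176,273.664) -> (185,289.252), length = 18
  seg 20: (185,289.252) -> (194.5,305.707), length = 19
  seg 21: (194.5,305.707) -> (203.5,321.295), length = 18
  seg 22: (203.5,321.295) -> (213,337.75), length = 19
  seg 23: (213,337.75) -> (222.5,354.204), length = 19
  seg 24: (222.5,354.204) -> (231.5,369.793), length = 18
  seg 25: (231.5,369.793) -> (241,386.247), length = 19
  seg 26: (241,386.247) -> (250,401.836), length = 18
  seg 27: (250,401.836) -> (259.5,418.29), length = 19
  seg 28: (259.5,418.29) -> (268.5,433.879), length = 18
  seg 29: (268.5,433.879) -> (278,450.333), length = 19
  seg 30: (278,450.333) -> (284.5,461.592), length = 13
  seg 31: (284.5,461.592) -> (286.009,460.279), length = 2
Total = 553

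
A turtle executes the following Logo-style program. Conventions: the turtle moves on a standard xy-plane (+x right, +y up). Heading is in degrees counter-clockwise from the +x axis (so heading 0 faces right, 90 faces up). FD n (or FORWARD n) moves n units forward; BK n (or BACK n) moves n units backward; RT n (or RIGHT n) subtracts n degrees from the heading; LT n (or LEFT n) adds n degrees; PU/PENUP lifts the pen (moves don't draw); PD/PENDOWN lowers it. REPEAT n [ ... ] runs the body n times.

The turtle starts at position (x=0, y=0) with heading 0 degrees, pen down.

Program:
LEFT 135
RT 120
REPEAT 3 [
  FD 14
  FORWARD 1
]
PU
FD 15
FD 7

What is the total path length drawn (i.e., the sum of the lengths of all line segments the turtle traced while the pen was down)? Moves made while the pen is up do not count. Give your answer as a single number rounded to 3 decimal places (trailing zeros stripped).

Answer: 45

Derivation:
Executing turtle program step by step:
Start: pos=(0,0), heading=0, pen down
LT 135: heading 0 -> 135
RT 120: heading 135 -> 15
REPEAT 3 [
  -- iteration 1/3 --
  FD 14: (0,0) -> (13.523,3.623) [heading=15, draw]
  FD 1: (13.523,3.623) -> (14.489,3.882) [heading=15, draw]
  -- iteration 2/3 --
  FD 14: (14.489,3.882) -> (28.012,7.506) [heading=15, draw]
  FD 1: (28.012,7.506) -> (28.978,7.765) [heading=15, draw]
  -- iteration 3/3 --
  FD 14: (28.978,7.765) -> (42.501,11.388) [heading=15, draw]
  FD 1: (42.501,11.388) -> (43.467,11.647) [heading=15, draw]
]
PU: pen up
FD 15: (43.467,11.647) -> (57.956,15.529) [heading=15, move]
FD 7: (57.956,15.529) -> (64.717,17.341) [heading=15, move]
Final: pos=(64.717,17.341), heading=15, 6 segment(s) drawn

Segment lengths:
  seg 1: (0,0) -> (13.523,3.623), length = 14
  seg 2: (13.523,3.623) -> (14.489,3.882), length = 1
  seg 3: (14.489,3.882) -> (28.012,7.506), length = 14
  seg 4: (28.012,7.506) -> (28.978,7.765), length = 1
  seg 5: (28.978,7.765) -> (42.501,11.388), length = 14
  seg 6: (42.501,11.388) -> (43.467,11.647), length = 1
Total = 45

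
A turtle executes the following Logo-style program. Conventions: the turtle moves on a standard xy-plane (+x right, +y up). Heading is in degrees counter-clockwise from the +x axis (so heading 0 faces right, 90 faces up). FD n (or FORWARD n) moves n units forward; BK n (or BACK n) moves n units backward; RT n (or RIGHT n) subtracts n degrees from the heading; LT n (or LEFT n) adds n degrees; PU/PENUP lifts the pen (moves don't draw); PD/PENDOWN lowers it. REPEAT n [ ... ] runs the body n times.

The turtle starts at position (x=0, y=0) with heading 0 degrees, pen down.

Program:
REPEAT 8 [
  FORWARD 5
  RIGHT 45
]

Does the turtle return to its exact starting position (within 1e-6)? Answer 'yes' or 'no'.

Executing turtle program step by step:
Start: pos=(0,0), heading=0, pen down
REPEAT 8 [
  -- iteration 1/8 --
  FD 5: (0,0) -> (5,0) [heading=0, draw]
  RT 45: heading 0 -> 315
  -- iteration 2/8 --
  FD 5: (5,0) -> (8.536,-3.536) [heading=315, draw]
  RT 45: heading 315 -> 270
  -- iteration 3/8 --
  FD 5: (8.536,-3.536) -> (8.536,-8.536) [heading=270, draw]
  RT 45: heading 270 -> 225
  -- iteration 4/8 --
  FD 5: (8.536,-8.536) -> (5,-12.071) [heading=225, draw]
  RT 45: heading 225 -> 180
  -- iteration 5/8 --
  FD 5: (5,-12.071) -> (0,-12.071) [heading=180, draw]
  RT 45: heading 180 -> 135
  -- iteration 6/8 --
  FD 5: (0,-12.071) -> (-3.536,-8.536) [heading=135, draw]
  RT 45: heading 135 -> 90
  -- iteration 7/8 --
  FD 5: (-3.536,-8.536) -> (-3.536,-3.536) [heading=90, draw]
  RT 45: heading 90 -> 45
  -- iteration 8/8 --
  FD 5: (-3.536,-3.536) -> (0,0) [heading=45, draw]
  RT 45: heading 45 -> 0
]
Final: pos=(0,0), heading=0, 8 segment(s) drawn

Start position: (0, 0)
Final position: (0, 0)
Distance = 0; < 1e-6 -> CLOSED

Answer: yes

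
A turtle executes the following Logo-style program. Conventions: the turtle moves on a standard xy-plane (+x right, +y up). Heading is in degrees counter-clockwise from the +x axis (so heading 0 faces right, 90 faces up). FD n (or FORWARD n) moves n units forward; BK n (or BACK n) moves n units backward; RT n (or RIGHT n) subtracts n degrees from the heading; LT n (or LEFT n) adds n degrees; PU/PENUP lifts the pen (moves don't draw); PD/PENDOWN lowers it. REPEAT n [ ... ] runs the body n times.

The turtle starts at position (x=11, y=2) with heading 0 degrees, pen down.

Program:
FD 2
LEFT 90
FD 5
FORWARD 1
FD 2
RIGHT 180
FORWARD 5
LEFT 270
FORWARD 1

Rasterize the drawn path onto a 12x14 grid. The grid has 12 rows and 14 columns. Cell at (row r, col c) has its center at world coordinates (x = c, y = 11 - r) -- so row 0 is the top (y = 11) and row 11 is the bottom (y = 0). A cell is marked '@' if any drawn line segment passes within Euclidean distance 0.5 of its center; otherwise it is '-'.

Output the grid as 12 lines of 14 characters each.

Segment 0: (11,2) -> (13,2)
Segment 1: (13,2) -> (13,7)
Segment 2: (13,7) -> (13,8)
Segment 3: (13,8) -> (13,10)
Segment 4: (13,10) -> (13,5)
Segment 5: (13,5) -> (12,5)

Answer: --------------
-------------@
-------------@
-------------@
-------------@
-------------@
------------@@
-------------@
-------------@
-----------@@@
--------------
--------------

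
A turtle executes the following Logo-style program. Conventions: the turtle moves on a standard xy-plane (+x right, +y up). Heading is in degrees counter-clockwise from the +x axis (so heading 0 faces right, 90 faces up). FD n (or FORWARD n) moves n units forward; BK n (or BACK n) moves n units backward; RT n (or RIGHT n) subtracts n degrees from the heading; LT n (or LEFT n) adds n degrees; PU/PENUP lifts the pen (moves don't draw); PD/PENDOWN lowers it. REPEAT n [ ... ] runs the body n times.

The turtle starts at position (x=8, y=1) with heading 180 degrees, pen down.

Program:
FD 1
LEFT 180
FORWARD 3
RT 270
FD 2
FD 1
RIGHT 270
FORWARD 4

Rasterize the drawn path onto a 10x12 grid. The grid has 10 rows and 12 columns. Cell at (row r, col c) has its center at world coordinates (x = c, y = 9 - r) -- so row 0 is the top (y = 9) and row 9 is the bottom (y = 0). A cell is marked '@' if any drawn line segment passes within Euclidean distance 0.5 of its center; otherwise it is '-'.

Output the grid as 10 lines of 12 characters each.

Segment 0: (8,1) -> (7,1)
Segment 1: (7,1) -> (10,1)
Segment 2: (10,1) -> (10,3)
Segment 3: (10,3) -> (10,4)
Segment 4: (10,4) -> (6,4)

Answer: ------------
------------
------------
------------
------------
------@@@@@-
----------@-
----------@-
-------@@@@-
------------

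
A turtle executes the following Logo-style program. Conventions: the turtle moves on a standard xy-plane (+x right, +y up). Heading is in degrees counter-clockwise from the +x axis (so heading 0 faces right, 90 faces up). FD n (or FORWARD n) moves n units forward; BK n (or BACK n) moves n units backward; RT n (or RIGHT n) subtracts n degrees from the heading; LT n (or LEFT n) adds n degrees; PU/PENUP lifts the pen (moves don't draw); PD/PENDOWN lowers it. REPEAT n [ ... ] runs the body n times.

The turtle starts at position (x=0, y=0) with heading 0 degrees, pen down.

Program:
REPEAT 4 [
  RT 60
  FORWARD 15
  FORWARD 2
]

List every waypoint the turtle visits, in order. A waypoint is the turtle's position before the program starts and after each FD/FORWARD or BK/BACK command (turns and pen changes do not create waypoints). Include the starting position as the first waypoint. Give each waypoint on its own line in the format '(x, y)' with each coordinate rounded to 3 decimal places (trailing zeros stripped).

Executing turtle program step by step:
Start: pos=(0,0), heading=0, pen down
REPEAT 4 [
  -- iteration 1/4 --
  RT 60: heading 0 -> 300
  FD 15: (0,0) -> (7.5,-12.99) [heading=300, draw]
  FD 2: (7.5,-12.99) -> (8.5,-14.722) [heading=300, draw]
  -- iteration 2/4 --
  RT 60: heading 300 -> 240
  FD 15: (8.5,-14.722) -> (1,-27.713) [heading=240, draw]
  FD 2: (1,-27.713) -> (0,-29.445) [heading=240, draw]
  -- iteration 3/4 --
  RT 60: heading 240 -> 180
  FD 15: (0,-29.445) -> (-15,-29.445) [heading=180, draw]
  FD 2: (-15,-29.445) -> (-17,-29.445) [heading=180, draw]
  -- iteration 4/4 --
  RT 60: heading 180 -> 120
  FD 15: (-17,-29.445) -> (-24.5,-16.454) [heading=120, draw]
  FD 2: (-24.5,-16.454) -> (-25.5,-14.722) [heading=120, draw]
]
Final: pos=(-25.5,-14.722), heading=120, 8 segment(s) drawn
Waypoints (9 total):
(0, 0)
(7.5, -12.99)
(8.5, -14.722)
(1, -27.713)
(0, -29.445)
(-15, -29.445)
(-17, -29.445)
(-24.5, -16.454)
(-25.5, -14.722)

Answer: (0, 0)
(7.5, -12.99)
(8.5, -14.722)
(1, -27.713)
(0, -29.445)
(-15, -29.445)
(-17, -29.445)
(-24.5, -16.454)
(-25.5, -14.722)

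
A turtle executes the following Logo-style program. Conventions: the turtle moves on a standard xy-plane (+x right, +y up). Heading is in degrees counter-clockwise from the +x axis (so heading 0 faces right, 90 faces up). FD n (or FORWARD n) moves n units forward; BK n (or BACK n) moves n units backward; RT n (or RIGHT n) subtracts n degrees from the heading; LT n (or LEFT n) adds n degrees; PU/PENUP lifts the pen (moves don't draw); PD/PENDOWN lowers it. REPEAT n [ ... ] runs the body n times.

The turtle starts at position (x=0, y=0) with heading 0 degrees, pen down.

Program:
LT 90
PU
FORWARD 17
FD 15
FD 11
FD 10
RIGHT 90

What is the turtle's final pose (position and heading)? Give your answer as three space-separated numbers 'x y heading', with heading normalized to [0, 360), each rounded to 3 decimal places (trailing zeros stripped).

Answer: 0 53 0

Derivation:
Executing turtle program step by step:
Start: pos=(0,0), heading=0, pen down
LT 90: heading 0 -> 90
PU: pen up
FD 17: (0,0) -> (0,17) [heading=90, move]
FD 15: (0,17) -> (0,32) [heading=90, move]
FD 11: (0,32) -> (0,43) [heading=90, move]
FD 10: (0,43) -> (0,53) [heading=90, move]
RT 90: heading 90 -> 0
Final: pos=(0,53), heading=0, 0 segment(s) drawn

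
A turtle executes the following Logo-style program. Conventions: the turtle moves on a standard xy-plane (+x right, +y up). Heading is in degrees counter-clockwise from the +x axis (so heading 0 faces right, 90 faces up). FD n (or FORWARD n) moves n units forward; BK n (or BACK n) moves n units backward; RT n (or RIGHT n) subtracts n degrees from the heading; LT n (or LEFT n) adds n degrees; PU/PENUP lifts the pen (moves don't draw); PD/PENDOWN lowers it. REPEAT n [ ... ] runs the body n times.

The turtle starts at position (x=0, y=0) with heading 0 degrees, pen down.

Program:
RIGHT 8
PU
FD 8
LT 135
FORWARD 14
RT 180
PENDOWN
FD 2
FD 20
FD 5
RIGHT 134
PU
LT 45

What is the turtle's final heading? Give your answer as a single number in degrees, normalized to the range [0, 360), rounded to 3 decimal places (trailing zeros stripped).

Answer: 218

Derivation:
Executing turtle program step by step:
Start: pos=(0,0), heading=0, pen down
RT 8: heading 0 -> 352
PU: pen up
FD 8: (0,0) -> (7.922,-1.113) [heading=352, move]
LT 135: heading 352 -> 127
FD 14: (7.922,-1.113) -> (-0.503,10.068) [heading=127, move]
RT 180: heading 127 -> 307
PD: pen down
FD 2: (-0.503,10.068) -> (0.7,8.47) [heading=307, draw]
FD 20: (0.7,8.47) -> (12.737,-7.502) [heading=307, draw]
FD 5: (12.737,-7.502) -> (15.746,-11.496) [heading=307, draw]
RT 134: heading 307 -> 173
PU: pen up
LT 45: heading 173 -> 218
Final: pos=(15.746,-11.496), heading=218, 3 segment(s) drawn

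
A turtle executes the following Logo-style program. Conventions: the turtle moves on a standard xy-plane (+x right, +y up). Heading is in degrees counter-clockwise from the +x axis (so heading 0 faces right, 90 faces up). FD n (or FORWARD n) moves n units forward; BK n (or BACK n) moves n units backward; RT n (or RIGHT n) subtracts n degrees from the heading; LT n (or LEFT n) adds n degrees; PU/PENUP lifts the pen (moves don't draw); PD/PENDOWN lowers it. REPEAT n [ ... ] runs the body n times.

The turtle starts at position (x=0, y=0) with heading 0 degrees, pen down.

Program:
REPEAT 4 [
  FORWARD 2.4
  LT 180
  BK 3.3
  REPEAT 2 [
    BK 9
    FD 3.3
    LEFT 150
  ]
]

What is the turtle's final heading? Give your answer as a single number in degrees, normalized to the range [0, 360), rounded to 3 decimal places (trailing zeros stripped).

Answer: 120

Derivation:
Executing turtle program step by step:
Start: pos=(0,0), heading=0, pen down
REPEAT 4 [
  -- iteration 1/4 --
  FD 2.4: (0,0) -> (2.4,0) [heading=0, draw]
  LT 180: heading 0 -> 180
  BK 3.3: (2.4,0) -> (5.7,0) [heading=180, draw]
  REPEAT 2 [
    -- iteration 1/2 --
    BK 9: (5.7,0) -> (14.7,0) [heading=180, draw]
    FD 3.3: (14.7,0) -> (11.4,0) [heading=180, draw]
    LT 150: heading 180 -> 330
    -- iteration 2/2 --
    BK 9: (11.4,0) -> (3.606,4.5) [heading=330, draw]
    FD 3.3: (3.606,4.5) -> (6.464,2.85) [heading=330, draw]
    LT 150: heading 330 -> 120
  ]
  -- iteration 2/4 --
  FD 2.4: (6.464,2.85) -> (5.264,4.928) [heading=120, draw]
  LT 180: heading 120 -> 300
  BK 3.3: (5.264,4.928) -> (3.614,7.786) [heading=300, draw]
  REPEAT 2 [
    -- iteration 1/2 --
    BK 9: (3.614,7.786) -> (-0.886,15.581) [heading=300, draw]
    FD 3.3: (-0.886,15.581) -> (0.764,12.723) [heading=300, draw]
    LT 150: heading 300 -> 90
    -- iteration 2/2 --
    BK 9: (0.764,12.723) -> (0.764,3.723) [heading=90, draw]
    FD 3.3: (0.764,3.723) -> (0.764,7.023) [heading=90, draw]
    LT 150: heading 90 -> 240
  ]
  -- iteration 3/4 --
  FD 2.4: (0.764,7.023) -> (-0.436,4.944) [heading=240, draw]
  LT 180: heading 240 -> 60
  BK 3.3: (-0.436,4.944) -> (-2.086,2.086) [heading=60, draw]
  REPEAT 2 [
    -- iteration 1/2 --
    BK 9: (-2.086,2.086) -> (-6.586,-5.708) [heading=60, draw]
    FD 3.3: (-6.586,-5.708) -> (-4.936,-2.85) [heading=60, draw]
    LT 150: heading 60 -> 210
    -- iteration 2/2 --
    BK 9: (-4.936,-2.85) -> (2.858,1.65) [heading=210, draw]
    FD 3.3: (2.858,1.65) -> (0,0) [heading=210, draw]
    LT 150: heading 210 -> 0
  ]
  -- iteration 4/4 --
  FD 2.4: (0,0) -> (2.4,0) [heading=0, draw]
  LT 180: heading 0 -> 180
  BK 3.3: (2.4,0) -> (5.7,0) [heading=180, draw]
  REPEAT 2 [
    -- iteration 1/2 --
    BK 9: (5.7,0) -> (14.7,0) [heading=180, draw]
    FD 3.3: (14.7,0) -> (11.4,0) [heading=180, draw]
    LT 150: heading 180 -> 330
    -- iteration 2/2 --
    BK 9: (11.4,0) -> (3.606,4.5) [heading=330, draw]
    FD 3.3: (3.606,4.5) -> (6.464,2.85) [heading=330, draw]
    LT 150: heading 330 -> 120
  ]
]
Final: pos=(6.464,2.85), heading=120, 24 segment(s) drawn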